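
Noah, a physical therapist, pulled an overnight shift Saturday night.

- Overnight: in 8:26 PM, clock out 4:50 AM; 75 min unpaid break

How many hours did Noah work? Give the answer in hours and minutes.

Overnight: 8:26 PM → midnight = 3 h 34 min; midnight → 4:50 AM = 4 h 50 min; span 8 h 24 min; less 75 min break → 7 h 9 min

7 h 9 min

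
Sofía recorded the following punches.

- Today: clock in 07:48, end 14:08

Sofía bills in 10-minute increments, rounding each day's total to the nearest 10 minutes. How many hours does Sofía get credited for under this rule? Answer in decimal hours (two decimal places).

6.33 hours

Today: 07:48–14:08 = 6 h 20 min → rounds to 6 h 20 min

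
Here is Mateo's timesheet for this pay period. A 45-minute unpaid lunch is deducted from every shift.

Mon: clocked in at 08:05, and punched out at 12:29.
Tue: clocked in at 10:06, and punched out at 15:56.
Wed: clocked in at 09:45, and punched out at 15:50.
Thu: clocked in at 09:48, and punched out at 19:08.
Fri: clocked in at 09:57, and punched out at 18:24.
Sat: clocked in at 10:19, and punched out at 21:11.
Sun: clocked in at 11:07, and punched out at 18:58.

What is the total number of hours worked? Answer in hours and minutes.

Mon: 08:05–12:29 = 4 h 24 min; less 45 min break → 3 h 39 min
Tue: 10:06–15:56 = 5 h 50 min; less 45 min break → 5 h 5 min
Wed: 09:45–15:50 = 6 h 5 min; less 45 min break → 5 h 20 min
Thu: 09:48–19:08 = 9 h 20 min; less 45 min break → 8 h 35 min
Fri: 09:57–18:24 = 8 h 27 min; less 45 min break → 7 h 42 min
Sat: 10:19–21:11 = 10 h 52 min; less 45 min break → 10 h 7 min
Sun: 11:07–18:58 = 7 h 51 min; less 45 min break → 7 h 6 min
Total: 3 h 39 min + 5 h 5 min + 5 h 20 min + 8 h 35 min + 7 h 42 min + 10 h 7 min + 7 h 6 min = 47 h 34 min.

47 h 34 min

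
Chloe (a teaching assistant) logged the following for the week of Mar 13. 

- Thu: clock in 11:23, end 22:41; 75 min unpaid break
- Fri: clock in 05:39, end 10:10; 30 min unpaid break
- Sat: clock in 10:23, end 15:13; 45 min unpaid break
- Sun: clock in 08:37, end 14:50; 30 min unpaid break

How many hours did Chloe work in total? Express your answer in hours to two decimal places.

Thu: 11:23–22:41 = 11 h 18 min; less 75 min break → 10 h 3 min
Fri: 05:39–10:10 = 4 h 31 min; less 30 min break → 4 h 1 min
Sat: 10:23–15:13 = 4 h 50 min; less 45 min break → 4 h 5 min
Sun: 08:37–14:50 = 6 h 13 min; less 30 min break → 5 h 43 min
Total: 10 h 3 min + 4 h 1 min + 4 h 5 min + 5 h 43 min = 23 h 52 min.

23.87 hours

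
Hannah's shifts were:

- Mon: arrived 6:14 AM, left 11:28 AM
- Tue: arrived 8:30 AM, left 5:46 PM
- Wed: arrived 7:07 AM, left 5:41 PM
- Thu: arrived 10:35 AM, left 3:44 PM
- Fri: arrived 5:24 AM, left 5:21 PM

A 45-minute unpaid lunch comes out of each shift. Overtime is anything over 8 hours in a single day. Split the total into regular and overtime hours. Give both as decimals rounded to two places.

Mon: 6:14 AM–11:28 AM = 5 h 14 min; less 45 min break → 4 h 29 min
Tue: 8:30 AM–5:46 PM = 9 h 16 min; less 45 min break → 8 h 31 min
Wed: 7:07 AM–5:41 PM = 10 h 34 min; less 45 min break → 9 h 49 min
Thu: 10:35 AM–3:44 PM = 5 h 9 min; less 45 min break → 4 h 24 min
Fri: 5:24 AM–5:21 PM = 11 h 57 min; less 45 min break → 11 h 12 min
Mon reg 4 h 29 min / OT 0 h 0 min; Tue reg 8 h 0 min / OT 0 h 31 min; Wed reg 8 h 0 min / OT 1 h 49 min; Thu reg 4 h 24 min / OT 0 h 0 min; Fri reg 8 h 0 min / OT 3 h 12 min.
Totals: regular 32 h 53 min, overtime 5 h 32 min.

Regular 32.88 hours, overtime 5.53 hours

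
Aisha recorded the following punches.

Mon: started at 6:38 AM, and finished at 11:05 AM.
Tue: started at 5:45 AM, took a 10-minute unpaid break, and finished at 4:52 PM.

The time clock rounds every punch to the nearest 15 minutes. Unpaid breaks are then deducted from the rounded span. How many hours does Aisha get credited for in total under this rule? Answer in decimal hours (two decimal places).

Mon: in 6:38 AM→6:45 AM, out 11:05 AM→11:00 AM; 4 h 15 min
Tue: in 5:45 AM→5:45 AM, out 4:52 PM→4:45 PM; 11 h 0 min − 10 min = 10 h 50 min
Total credited: 15 h 5 min.

15.08 hours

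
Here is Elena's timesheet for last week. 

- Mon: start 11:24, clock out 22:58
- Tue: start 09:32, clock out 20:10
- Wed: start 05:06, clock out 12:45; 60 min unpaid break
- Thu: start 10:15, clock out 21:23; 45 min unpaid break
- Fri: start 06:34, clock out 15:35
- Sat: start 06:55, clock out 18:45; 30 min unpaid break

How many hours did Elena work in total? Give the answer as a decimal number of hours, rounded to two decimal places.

59.58 hours

Mon: 11:24–22:58 = 11 h 34 min
Tue: 09:32–20:10 = 10 h 38 min
Wed: 05:06–12:45 = 7 h 39 min; less 60 min break → 6 h 39 min
Thu: 10:15–21:23 = 11 h 8 min; less 45 min break → 10 h 23 min
Fri: 06:34–15:35 = 9 h 1 min
Sat: 06:55–18:45 = 11 h 50 min; less 30 min break → 11 h 20 min
Total: 11 h 34 min + 10 h 38 min + 6 h 39 min + 10 h 23 min + 9 h 1 min + 11 h 20 min = 59 h 35 min.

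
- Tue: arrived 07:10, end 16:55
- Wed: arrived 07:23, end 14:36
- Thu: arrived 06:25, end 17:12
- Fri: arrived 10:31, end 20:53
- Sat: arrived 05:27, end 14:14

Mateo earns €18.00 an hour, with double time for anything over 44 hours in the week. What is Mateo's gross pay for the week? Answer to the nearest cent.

€896.40

Tue: 07:10–16:55 = 9 h 45 min
Wed: 07:23–14:36 = 7 h 13 min
Thu: 06:25–17:12 = 10 h 47 min
Fri: 10:31–20:53 = 10 h 22 min
Sat: 05:27–14:14 = 8 h 47 min
Total worked: 46 h 54 min = 2814 min.
Regular 44 h 0 min = 2640 min at €18.00/h; overtime 2 h 54 min = 174 min at €36.00/h.
Pay = (2640 × €18.00 + 174 × €36.00) ÷ 60 = €896.40.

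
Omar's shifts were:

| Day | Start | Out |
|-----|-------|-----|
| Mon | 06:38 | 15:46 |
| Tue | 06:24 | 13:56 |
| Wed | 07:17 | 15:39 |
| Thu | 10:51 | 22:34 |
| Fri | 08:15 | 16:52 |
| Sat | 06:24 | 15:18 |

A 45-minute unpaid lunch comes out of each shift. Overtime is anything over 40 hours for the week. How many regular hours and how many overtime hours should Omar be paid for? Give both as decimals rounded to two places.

Regular 40.00 hours, overtime 9.77 hours

Mon: 06:38–15:46 = 9 h 8 min; less 45 min break → 8 h 23 min
Tue: 06:24–13:56 = 7 h 32 min; less 45 min break → 6 h 47 min
Wed: 07:17–15:39 = 8 h 22 min; less 45 min break → 7 h 37 min
Thu: 10:51–22:34 = 11 h 43 min; less 45 min break → 10 h 58 min
Fri: 08:15–16:52 = 8 h 37 min; less 45 min break → 7 h 52 min
Sat: 06:24–15:18 = 8 h 54 min; less 45 min break → 8 h 9 min
Total worked: 49 h 46 min = 49.77 h.
Threshold 40 h → overtime 9 h 46 min, regular 40 h 0 min.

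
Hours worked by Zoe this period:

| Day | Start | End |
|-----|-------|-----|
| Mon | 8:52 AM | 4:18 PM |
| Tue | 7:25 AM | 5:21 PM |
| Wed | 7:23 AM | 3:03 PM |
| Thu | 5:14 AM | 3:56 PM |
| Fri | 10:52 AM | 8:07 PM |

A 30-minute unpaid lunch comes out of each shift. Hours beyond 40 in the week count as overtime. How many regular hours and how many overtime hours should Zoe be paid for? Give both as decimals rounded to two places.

Mon: 8:52 AM–4:18 PM = 7 h 26 min; less 30 min break → 6 h 56 min
Tue: 7:25 AM–5:21 PM = 9 h 56 min; less 30 min break → 9 h 26 min
Wed: 7:23 AM–3:03 PM = 7 h 40 min; less 30 min break → 7 h 10 min
Thu: 5:14 AM–3:56 PM = 10 h 42 min; less 30 min break → 10 h 12 min
Fri: 10:52 AM–8:07 PM = 9 h 15 min; less 30 min break → 8 h 45 min
Total worked: 42 h 29 min = 42.48 h.
Threshold 40 h → overtime 2 h 29 min, regular 40 h 0 min.

Regular 40.00 hours, overtime 2.48 hours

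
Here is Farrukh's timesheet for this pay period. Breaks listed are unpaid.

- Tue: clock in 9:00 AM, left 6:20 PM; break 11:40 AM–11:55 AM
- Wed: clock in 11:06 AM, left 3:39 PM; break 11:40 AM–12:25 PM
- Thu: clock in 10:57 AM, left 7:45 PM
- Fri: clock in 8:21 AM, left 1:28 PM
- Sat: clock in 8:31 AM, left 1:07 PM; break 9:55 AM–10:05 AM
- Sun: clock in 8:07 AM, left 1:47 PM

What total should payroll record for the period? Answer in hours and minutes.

36 h 54 min

Tue: 9:00 AM–6:20 PM = 9 h 20 min; less 15 min break → 9 h 5 min
Wed: 11:06 AM–3:39 PM = 4 h 33 min; less 45 min break → 3 h 48 min
Thu: 10:57 AM–7:45 PM = 8 h 48 min
Fri: 8:21 AM–1:28 PM = 5 h 7 min
Sat: 8:31 AM–1:07 PM = 4 h 36 min; less 10 min break → 4 h 26 min
Sun: 8:07 AM–1:47 PM = 5 h 40 min
Total: 9 h 5 min + 3 h 48 min + 8 h 48 min + 5 h 7 min + 4 h 26 min + 5 h 40 min = 36 h 54 min.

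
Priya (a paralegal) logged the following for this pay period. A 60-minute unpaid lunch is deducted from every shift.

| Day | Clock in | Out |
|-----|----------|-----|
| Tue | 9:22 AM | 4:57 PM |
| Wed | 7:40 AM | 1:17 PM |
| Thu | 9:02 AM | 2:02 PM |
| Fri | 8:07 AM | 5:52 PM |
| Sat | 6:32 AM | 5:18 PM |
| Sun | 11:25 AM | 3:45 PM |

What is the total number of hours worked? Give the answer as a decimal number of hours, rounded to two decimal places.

Tue: 9:22 AM–4:57 PM = 7 h 35 min; less 60 min break → 6 h 35 min
Wed: 7:40 AM–1:17 PM = 5 h 37 min; less 60 min break → 4 h 37 min
Thu: 9:02 AM–2:02 PM = 5 h 0 min; less 60 min break → 4 h 0 min
Fri: 8:07 AM–5:52 PM = 9 h 45 min; less 60 min break → 8 h 45 min
Sat: 6:32 AM–5:18 PM = 10 h 46 min; less 60 min break → 9 h 46 min
Sun: 11:25 AM–3:45 PM = 4 h 20 min; less 60 min break → 3 h 20 min
Total: 6 h 35 min + 4 h 37 min + 4 h 0 min + 8 h 45 min + 9 h 46 min + 3 h 20 min = 37 h 3 min.

37.05 hours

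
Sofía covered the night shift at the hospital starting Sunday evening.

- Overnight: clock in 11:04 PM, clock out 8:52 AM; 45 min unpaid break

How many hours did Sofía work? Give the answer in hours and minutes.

Overnight: 11:04 PM → midnight = 0 h 56 min; midnight → 8:52 AM = 8 h 52 min; span 9 h 48 min; less 45 min break → 9 h 3 min

9 h 3 min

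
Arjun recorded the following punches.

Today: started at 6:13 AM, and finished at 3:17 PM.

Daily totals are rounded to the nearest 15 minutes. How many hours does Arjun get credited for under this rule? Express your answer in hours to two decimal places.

9.00 hours

Today: 6:13 AM–3:17 PM = 9 h 4 min → rounds to 9 h 0 min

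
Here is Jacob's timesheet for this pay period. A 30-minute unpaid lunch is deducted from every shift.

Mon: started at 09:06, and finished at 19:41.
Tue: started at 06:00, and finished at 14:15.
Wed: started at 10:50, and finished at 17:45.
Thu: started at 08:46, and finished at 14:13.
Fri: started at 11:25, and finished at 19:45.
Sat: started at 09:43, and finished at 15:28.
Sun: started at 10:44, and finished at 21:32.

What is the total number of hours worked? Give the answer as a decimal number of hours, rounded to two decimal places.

52.58 hours

Mon: 09:06–19:41 = 10 h 35 min; less 30 min break → 10 h 5 min
Tue: 06:00–14:15 = 8 h 15 min; less 30 min break → 7 h 45 min
Wed: 10:50–17:45 = 6 h 55 min; less 30 min break → 6 h 25 min
Thu: 08:46–14:13 = 5 h 27 min; less 30 min break → 4 h 57 min
Fri: 11:25–19:45 = 8 h 20 min; less 30 min break → 7 h 50 min
Sat: 09:43–15:28 = 5 h 45 min; less 30 min break → 5 h 15 min
Sun: 10:44–21:32 = 10 h 48 min; less 30 min break → 10 h 18 min
Total: 10 h 5 min + 7 h 45 min + 6 h 25 min + 4 h 57 min + 7 h 50 min + 5 h 15 min + 10 h 18 min = 52 h 35 min.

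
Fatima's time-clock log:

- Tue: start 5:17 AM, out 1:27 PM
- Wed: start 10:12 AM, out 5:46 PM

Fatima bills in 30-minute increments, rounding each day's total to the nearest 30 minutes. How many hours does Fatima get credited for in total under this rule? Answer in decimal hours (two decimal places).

Tue: 5:17 AM–1:27 PM = 8 h 10 min → rounds to 8 h 0 min
Wed: 10:12 AM–5:46 PM = 7 h 34 min → rounds to 7 h 30 min
Total credited: 15 h 30 min.

15.50 hours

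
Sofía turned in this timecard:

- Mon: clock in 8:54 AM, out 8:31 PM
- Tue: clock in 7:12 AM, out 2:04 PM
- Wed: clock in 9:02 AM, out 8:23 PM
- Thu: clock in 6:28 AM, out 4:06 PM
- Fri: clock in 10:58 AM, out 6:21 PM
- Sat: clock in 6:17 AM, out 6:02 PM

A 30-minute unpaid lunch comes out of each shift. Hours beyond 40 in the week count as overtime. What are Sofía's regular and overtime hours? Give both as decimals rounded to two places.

Mon: 8:54 AM–8:31 PM = 11 h 37 min; less 30 min break → 11 h 7 min
Tue: 7:12 AM–2:04 PM = 6 h 52 min; less 30 min break → 6 h 22 min
Wed: 9:02 AM–8:23 PM = 11 h 21 min; less 30 min break → 10 h 51 min
Thu: 6:28 AM–4:06 PM = 9 h 38 min; less 30 min break → 9 h 8 min
Fri: 10:58 AM–6:21 PM = 7 h 23 min; less 30 min break → 6 h 53 min
Sat: 6:17 AM–6:02 PM = 11 h 45 min; less 30 min break → 11 h 15 min
Total worked: 55 h 36 min = 55.60 h.
Threshold 40 h → overtime 15 h 36 min, regular 40 h 0 min.

Regular 40.00 hours, overtime 15.60 hours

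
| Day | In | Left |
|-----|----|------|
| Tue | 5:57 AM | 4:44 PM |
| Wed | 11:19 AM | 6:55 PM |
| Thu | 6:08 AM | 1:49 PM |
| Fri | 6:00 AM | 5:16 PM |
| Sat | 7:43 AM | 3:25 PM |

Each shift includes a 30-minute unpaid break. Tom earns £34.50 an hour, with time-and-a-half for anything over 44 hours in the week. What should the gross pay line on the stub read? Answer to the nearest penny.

£1467.40

Tue: 5:57 AM–4:44 PM = 10 h 47 min; less 30 min break → 10 h 17 min
Wed: 11:19 AM–6:55 PM = 7 h 36 min; less 30 min break → 7 h 6 min
Thu: 6:08 AM–1:49 PM = 7 h 41 min; less 30 min break → 7 h 11 min
Fri: 6:00 AM–5:16 PM = 11 h 16 min; less 30 min break → 10 h 46 min
Sat: 7:43 AM–3:25 PM = 7 h 42 min; less 30 min break → 7 h 12 min
Total worked: 42 h 32 min = 2552 min.
Regular 42 h 32 min = 2552 min at £34.50/h; overtime 0 h 0 min = 0 min at £51.75/h.
Pay = (2552 × £34.50 + 0 × £51.75) ÷ 60 = £1467.40.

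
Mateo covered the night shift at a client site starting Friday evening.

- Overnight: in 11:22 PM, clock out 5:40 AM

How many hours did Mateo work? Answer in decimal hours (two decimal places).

6.30 hours

Overnight: 11:22 PM → midnight = 0 h 38 min; midnight → 5:40 AM = 5 h 40 min; span 6 h 18 min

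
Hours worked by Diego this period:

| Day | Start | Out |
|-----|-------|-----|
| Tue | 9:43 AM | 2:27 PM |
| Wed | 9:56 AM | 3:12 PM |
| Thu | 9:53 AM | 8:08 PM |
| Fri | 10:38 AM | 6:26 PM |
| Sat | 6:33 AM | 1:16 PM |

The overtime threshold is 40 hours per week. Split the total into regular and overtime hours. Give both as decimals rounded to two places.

Regular 34.77 hours, overtime 0.00 hours

Tue: 9:43 AM–2:27 PM = 4 h 44 min
Wed: 9:56 AM–3:12 PM = 5 h 16 min
Thu: 9:53 AM–8:08 PM = 10 h 15 min
Fri: 10:38 AM–6:26 PM = 7 h 48 min
Sat: 6:33 AM–1:16 PM = 6 h 43 min
Total worked: 34 h 46 min = 34.77 h.
Threshold 40 h → overtime 0 h 0 min, regular 34 h 46 min.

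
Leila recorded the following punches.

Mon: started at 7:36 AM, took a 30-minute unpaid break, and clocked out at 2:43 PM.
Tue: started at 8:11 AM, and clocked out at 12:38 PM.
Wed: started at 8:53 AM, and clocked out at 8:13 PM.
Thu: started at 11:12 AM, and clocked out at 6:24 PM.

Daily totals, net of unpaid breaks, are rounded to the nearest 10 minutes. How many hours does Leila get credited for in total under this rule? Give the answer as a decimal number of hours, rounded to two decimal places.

Mon: 7:36 AM–2:43 PM = 7 h 7 min − 30 min = 6 h 37 min → rounds to 6 h 40 min
Tue: 8:11 AM–12:38 PM = 4 h 27 min → rounds to 4 h 30 min
Wed: 8:53 AM–8:13 PM = 11 h 20 min → rounds to 11 h 20 min
Thu: 11:12 AM–6:24 PM = 7 h 12 min → rounds to 7 h 10 min
Total credited: 29 h 40 min.

29.67 hours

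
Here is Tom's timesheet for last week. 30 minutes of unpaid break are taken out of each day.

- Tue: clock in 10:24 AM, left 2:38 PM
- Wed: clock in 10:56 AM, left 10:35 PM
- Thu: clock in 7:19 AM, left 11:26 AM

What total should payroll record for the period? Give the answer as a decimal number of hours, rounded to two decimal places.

Tue: 10:24 AM–2:38 PM = 4 h 14 min; less 30 min break → 3 h 44 min
Wed: 10:56 AM–10:35 PM = 11 h 39 min; less 30 min break → 11 h 9 min
Thu: 7:19 AM–11:26 AM = 4 h 7 min; less 30 min break → 3 h 37 min
Total: 3 h 44 min + 11 h 9 min + 3 h 37 min = 18 h 30 min.

18.50 hours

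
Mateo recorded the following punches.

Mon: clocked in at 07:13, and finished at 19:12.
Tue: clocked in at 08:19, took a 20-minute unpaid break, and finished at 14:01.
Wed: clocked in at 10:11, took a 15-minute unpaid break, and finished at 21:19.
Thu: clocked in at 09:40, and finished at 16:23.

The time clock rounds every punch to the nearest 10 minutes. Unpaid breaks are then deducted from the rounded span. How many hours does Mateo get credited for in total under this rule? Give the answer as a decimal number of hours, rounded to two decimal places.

Mon: in 07:13→07:10, out 19:12→19:10; 12 h 0 min
Tue: in 08:19→08:20, out 14:01→14:00; 5 h 40 min − 20 min = 5 h 20 min
Wed: in 10:11→10:10, out 21:19→21:20; 11 h 10 min − 15 min = 10 h 55 min
Thu: in 09:40→09:40, out 16:23→16:20; 6 h 40 min
Total credited: 34 h 55 min.

34.92 hours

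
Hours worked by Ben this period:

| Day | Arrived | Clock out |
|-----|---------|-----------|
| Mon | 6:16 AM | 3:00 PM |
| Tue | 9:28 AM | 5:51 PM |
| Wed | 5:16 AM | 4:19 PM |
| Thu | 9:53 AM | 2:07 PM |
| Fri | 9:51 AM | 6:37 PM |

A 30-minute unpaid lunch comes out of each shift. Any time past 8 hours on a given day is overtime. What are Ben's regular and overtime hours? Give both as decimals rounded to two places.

Regular 35.62 hours, overtime 3.05 hours

Mon: 6:16 AM–3:00 PM = 8 h 44 min; less 30 min break → 8 h 14 min
Tue: 9:28 AM–5:51 PM = 8 h 23 min; less 30 min break → 7 h 53 min
Wed: 5:16 AM–4:19 PM = 11 h 3 min; less 30 min break → 10 h 33 min
Thu: 9:53 AM–2:07 PM = 4 h 14 min; less 30 min break → 3 h 44 min
Fri: 9:51 AM–6:37 PM = 8 h 46 min; less 30 min break → 8 h 16 min
Mon reg 8 h 0 min / OT 0 h 14 min; Tue reg 7 h 53 min / OT 0 h 0 min; Wed reg 8 h 0 min / OT 2 h 33 min; Thu reg 3 h 44 min / OT 0 h 0 min; Fri reg 8 h 0 min / OT 0 h 16 min.
Totals: regular 35 h 37 min, overtime 3 h 3 min.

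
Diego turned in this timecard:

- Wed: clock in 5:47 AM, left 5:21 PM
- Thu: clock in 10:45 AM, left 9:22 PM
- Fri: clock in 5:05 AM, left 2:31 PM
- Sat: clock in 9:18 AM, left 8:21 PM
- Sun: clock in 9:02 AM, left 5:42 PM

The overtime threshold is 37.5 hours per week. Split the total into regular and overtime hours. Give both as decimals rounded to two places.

Wed: 5:47 AM–5:21 PM = 11 h 34 min
Thu: 10:45 AM–9:22 PM = 10 h 37 min
Fri: 5:05 AM–2:31 PM = 9 h 26 min
Sat: 9:18 AM–8:21 PM = 11 h 3 min
Sun: 9:02 AM–5:42 PM = 8 h 40 min
Total worked: 51 h 20 min = 51.33 h.
Threshold 37.5 h → overtime 13 h 50 min, regular 37 h 30 min.

Regular 37.50 hours, overtime 13.83 hours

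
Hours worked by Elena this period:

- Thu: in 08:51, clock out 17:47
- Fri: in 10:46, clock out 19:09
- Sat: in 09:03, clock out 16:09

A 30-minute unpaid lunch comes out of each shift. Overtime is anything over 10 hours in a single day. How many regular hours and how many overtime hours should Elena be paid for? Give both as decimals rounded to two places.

Thu: 08:51–17:47 = 8 h 56 min; less 30 min break → 8 h 26 min
Fri: 10:46–19:09 = 8 h 23 min; less 30 min break → 7 h 53 min
Sat: 09:03–16:09 = 7 h 6 min; less 30 min break → 6 h 36 min
Thu reg 8 h 26 min / OT 0 h 0 min; Fri reg 7 h 53 min / OT 0 h 0 min; Sat reg 6 h 36 min / OT 0 h 0 min.
Totals: regular 22 h 55 min, overtime 0 h 0 min.

Regular 22.92 hours, overtime 0.00 hours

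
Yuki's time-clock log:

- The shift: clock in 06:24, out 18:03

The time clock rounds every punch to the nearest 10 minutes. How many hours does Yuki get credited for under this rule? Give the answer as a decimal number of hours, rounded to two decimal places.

11.67 hours

The shift: in 06:24→06:20, out 18:03→18:00; 11 h 40 min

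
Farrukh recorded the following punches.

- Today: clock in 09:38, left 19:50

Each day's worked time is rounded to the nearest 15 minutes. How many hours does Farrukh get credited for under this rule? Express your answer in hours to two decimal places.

Today: 09:38–19:50 = 10 h 12 min → rounds to 10 h 15 min

10.25 hours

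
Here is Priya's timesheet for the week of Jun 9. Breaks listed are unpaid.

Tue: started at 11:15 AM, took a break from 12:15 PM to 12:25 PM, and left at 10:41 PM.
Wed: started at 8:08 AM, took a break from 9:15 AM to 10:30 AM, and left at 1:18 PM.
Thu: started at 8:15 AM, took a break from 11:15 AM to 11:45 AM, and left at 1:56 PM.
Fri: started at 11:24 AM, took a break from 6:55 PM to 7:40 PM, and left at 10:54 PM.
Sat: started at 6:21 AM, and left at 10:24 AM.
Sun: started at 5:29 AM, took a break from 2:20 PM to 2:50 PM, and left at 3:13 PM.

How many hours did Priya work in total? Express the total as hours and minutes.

44 h 24 min

Tue: 11:15 AM–10:41 PM = 11 h 26 min; less 10 min break → 11 h 16 min
Wed: 8:08 AM–1:18 PM = 5 h 10 min; less 75 min break → 3 h 55 min
Thu: 8:15 AM–1:56 PM = 5 h 41 min; less 30 min break → 5 h 11 min
Fri: 11:24 AM–10:54 PM = 11 h 30 min; less 45 min break → 10 h 45 min
Sat: 6:21 AM–10:24 AM = 4 h 3 min
Sun: 5:29 AM–3:13 PM = 9 h 44 min; less 30 min break → 9 h 14 min
Total: 11 h 16 min + 3 h 55 min + 5 h 11 min + 10 h 45 min + 4 h 3 min + 9 h 14 min = 44 h 24 min.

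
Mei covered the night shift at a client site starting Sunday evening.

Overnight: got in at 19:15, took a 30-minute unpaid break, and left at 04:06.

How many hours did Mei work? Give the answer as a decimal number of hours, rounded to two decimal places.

Overnight: 19:15 → midnight = 4 h 45 min; midnight → 04:06 = 4 h 6 min; span 8 h 51 min; less 30 min break → 8 h 21 min

8.35 hours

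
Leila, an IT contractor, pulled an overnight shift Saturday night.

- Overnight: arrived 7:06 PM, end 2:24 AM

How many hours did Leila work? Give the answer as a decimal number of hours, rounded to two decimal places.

Overnight: 7:06 PM → midnight = 4 h 54 min; midnight → 2:24 AM = 2 h 24 min; span 7 h 18 min

7.30 hours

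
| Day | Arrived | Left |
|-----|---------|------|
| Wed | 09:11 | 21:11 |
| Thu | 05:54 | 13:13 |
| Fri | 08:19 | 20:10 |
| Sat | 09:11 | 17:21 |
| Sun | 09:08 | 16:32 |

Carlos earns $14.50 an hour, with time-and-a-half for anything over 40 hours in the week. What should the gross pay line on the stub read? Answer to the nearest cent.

Wed: 09:11–21:11 = 12 h 0 min
Thu: 05:54–13:13 = 7 h 19 min
Fri: 08:19–20:10 = 11 h 51 min
Sat: 09:11–17:21 = 8 h 10 min
Sun: 09:08–16:32 = 7 h 24 min
Total worked: 46 h 44 min = 2804 min.
Regular 40 h 0 min = 2400 min at $14.50/h; overtime 6 h 44 min = 404 min at $21.75/h.
Pay = (2400 × $14.50 + 404 × $21.75) ÷ 60 = $726.45.

$726.45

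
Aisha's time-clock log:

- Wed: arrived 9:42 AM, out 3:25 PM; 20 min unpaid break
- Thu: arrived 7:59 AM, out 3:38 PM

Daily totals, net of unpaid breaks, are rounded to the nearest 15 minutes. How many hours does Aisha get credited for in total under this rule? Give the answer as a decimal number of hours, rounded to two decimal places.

13.25 hours

Wed: 9:42 AM–3:25 PM = 5 h 43 min − 20 min = 5 h 23 min → rounds to 5 h 30 min
Thu: 7:59 AM–3:38 PM = 7 h 39 min → rounds to 7 h 45 min
Total credited: 13 h 15 min.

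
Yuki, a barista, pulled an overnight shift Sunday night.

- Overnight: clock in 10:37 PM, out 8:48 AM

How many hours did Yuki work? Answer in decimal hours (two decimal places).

10.18 hours

Overnight: 10:37 PM → midnight = 1 h 23 min; midnight → 8:48 AM = 8 h 48 min; span 10 h 11 min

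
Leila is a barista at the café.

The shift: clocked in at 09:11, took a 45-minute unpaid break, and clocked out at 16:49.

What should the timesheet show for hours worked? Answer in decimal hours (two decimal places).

The shift: 09:11–16:49 = 7 h 38 min; less 45 min break → 6 h 53 min

6.88 hours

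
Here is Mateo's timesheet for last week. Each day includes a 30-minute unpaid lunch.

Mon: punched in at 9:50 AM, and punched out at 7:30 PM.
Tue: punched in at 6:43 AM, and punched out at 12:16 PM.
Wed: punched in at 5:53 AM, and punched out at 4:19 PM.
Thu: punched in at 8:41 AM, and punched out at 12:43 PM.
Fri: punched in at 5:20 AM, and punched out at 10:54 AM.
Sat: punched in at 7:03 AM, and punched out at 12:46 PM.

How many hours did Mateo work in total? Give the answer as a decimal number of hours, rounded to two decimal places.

Mon: 9:50 AM–7:30 PM = 9 h 40 min; less 30 min break → 9 h 10 min
Tue: 6:43 AM–12:16 PM = 5 h 33 min; less 30 min break → 5 h 3 min
Wed: 5:53 AM–4:19 PM = 10 h 26 min; less 30 min break → 9 h 56 min
Thu: 8:41 AM–12:43 PM = 4 h 2 min; less 30 min break → 3 h 32 min
Fri: 5:20 AM–10:54 AM = 5 h 34 min; less 30 min break → 5 h 4 min
Sat: 7:03 AM–12:46 PM = 5 h 43 min; less 30 min break → 5 h 13 min
Total: 9 h 10 min + 5 h 3 min + 9 h 56 min + 3 h 32 min + 5 h 4 min + 5 h 13 min = 37 h 58 min.

37.97 hours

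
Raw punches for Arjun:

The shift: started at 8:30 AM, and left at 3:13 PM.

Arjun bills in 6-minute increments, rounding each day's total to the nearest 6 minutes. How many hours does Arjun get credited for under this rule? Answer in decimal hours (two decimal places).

6.70 hours

The shift: 8:30 AM–3:13 PM = 6 h 43 min → rounds to 6 h 42 min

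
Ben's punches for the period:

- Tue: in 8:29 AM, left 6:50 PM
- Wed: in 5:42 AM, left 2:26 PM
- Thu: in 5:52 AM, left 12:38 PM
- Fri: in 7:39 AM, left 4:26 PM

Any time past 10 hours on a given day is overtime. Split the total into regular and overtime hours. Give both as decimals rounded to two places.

Regular 34.28 hours, overtime 0.35 hours

Tue: 8:29 AM–6:50 PM = 10 h 21 min
Wed: 5:42 AM–2:26 PM = 8 h 44 min
Thu: 5:52 AM–12:38 PM = 6 h 46 min
Fri: 7:39 AM–4:26 PM = 8 h 47 min
Tue reg 10 h 0 min / OT 0 h 21 min; Wed reg 8 h 44 min / OT 0 h 0 min; Thu reg 6 h 46 min / OT 0 h 0 min; Fri reg 8 h 47 min / OT 0 h 0 min.
Totals: regular 34 h 17 min, overtime 0 h 21 min.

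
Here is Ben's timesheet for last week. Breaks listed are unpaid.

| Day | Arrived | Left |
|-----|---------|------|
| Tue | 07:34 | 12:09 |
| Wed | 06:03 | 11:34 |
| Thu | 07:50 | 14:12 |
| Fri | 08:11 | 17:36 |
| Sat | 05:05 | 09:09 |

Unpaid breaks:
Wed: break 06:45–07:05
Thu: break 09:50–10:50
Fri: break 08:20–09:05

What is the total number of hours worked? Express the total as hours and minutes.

27 h 52 min

Tue: 07:34–12:09 = 4 h 35 min
Wed: 06:03–11:34 = 5 h 31 min; less 20 min break → 5 h 11 min
Thu: 07:50–14:12 = 6 h 22 min; less 60 min break → 5 h 22 min
Fri: 08:11–17:36 = 9 h 25 min; less 45 min break → 8 h 40 min
Sat: 05:05–09:09 = 4 h 4 min
Total: 4 h 35 min + 5 h 11 min + 5 h 22 min + 8 h 40 min + 4 h 4 min = 27 h 52 min.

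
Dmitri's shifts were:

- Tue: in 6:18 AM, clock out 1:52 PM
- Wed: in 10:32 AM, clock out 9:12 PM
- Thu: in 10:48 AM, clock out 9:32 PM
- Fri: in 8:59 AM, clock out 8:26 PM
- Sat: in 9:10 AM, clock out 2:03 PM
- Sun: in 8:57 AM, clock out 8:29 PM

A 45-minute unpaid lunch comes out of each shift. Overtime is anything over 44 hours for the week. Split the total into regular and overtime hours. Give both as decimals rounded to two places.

Regular 44.00 hours, overtime 8.33 hours

Tue: 6:18 AM–1:52 PM = 7 h 34 min; less 45 min break → 6 h 49 min
Wed: 10:32 AM–9:12 PM = 10 h 40 min; less 45 min break → 9 h 55 min
Thu: 10:48 AM–9:32 PM = 10 h 44 min; less 45 min break → 9 h 59 min
Fri: 8:59 AM–8:26 PM = 11 h 27 min; less 45 min break → 10 h 42 min
Sat: 9:10 AM–2:03 PM = 4 h 53 min; less 45 min break → 4 h 8 min
Sun: 8:57 AM–8:29 PM = 11 h 32 min; less 45 min break → 10 h 47 min
Total worked: 52 h 20 min = 52.33 h.
Threshold 44 h → overtime 8 h 20 min, regular 44 h 0 min.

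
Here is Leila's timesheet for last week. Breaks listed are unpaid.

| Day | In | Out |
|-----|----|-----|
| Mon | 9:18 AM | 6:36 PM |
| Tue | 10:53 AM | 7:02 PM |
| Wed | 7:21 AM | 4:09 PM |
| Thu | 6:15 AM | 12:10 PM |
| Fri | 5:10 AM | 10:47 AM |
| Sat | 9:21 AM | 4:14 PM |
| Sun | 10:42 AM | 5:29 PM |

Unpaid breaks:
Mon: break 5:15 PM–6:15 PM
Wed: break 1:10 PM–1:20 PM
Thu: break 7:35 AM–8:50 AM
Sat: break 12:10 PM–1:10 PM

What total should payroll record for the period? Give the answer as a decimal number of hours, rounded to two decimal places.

48.03 hours

Mon: 9:18 AM–6:36 PM = 9 h 18 min; less 60 min break → 8 h 18 min
Tue: 10:53 AM–7:02 PM = 8 h 9 min
Wed: 7:21 AM–4:09 PM = 8 h 48 min; less 10 min break → 8 h 38 min
Thu: 6:15 AM–12:10 PM = 5 h 55 min; less 75 min break → 4 h 40 min
Fri: 5:10 AM–10:47 AM = 5 h 37 min
Sat: 9:21 AM–4:14 PM = 6 h 53 min; less 60 min break → 5 h 53 min
Sun: 10:42 AM–5:29 PM = 6 h 47 min
Total: 8 h 18 min + 8 h 9 min + 8 h 38 min + 4 h 40 min + 5 h 37 min + 5 h 53 min + 6 h 47 min = 48 h 2 min.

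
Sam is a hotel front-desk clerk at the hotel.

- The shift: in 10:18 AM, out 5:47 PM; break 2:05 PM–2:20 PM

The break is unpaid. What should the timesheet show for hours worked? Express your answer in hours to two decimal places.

7.23 hours

The shift: 10:18 AM–5:47 PM = 7 h 29 min; less 15 min break → 7 h 14 min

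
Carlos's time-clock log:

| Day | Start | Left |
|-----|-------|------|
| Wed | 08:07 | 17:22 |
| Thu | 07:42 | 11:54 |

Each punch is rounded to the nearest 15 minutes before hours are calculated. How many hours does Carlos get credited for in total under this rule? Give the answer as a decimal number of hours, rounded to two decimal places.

Wed: in 08:07→08:00, out 17:22→17:15; 9 h 15 min
Thu: in 07:42→07:45, out 11:54→12:00; 4 h 15 min
Total credited: 13 h 30 min.

13.50 hours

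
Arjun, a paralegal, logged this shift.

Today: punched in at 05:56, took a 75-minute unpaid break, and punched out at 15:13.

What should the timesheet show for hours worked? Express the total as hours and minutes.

8 h 2 min

Today: 05:56–15:13 = 9 h 17 min; less 75 min break → 8 h 2 min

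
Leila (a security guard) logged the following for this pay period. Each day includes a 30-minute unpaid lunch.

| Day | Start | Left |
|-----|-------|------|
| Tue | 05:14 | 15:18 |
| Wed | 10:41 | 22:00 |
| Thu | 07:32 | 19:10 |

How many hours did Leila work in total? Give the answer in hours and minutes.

31 h 31 min

Tue: 05:14–15:18 = 10 h 4 min; less 30 min break → 9 h 34 min
Wed: 10:41–22:00 = 11 h 19 min; less 30 min break → 10 h 49 min
Thu: 07:32–19:10 = 11 h 38 min; less 30 min break → 11 h 8 min
Total: 9 h 34 min + 10 h 49 min + 11 h 8 min = 31 h 31 min.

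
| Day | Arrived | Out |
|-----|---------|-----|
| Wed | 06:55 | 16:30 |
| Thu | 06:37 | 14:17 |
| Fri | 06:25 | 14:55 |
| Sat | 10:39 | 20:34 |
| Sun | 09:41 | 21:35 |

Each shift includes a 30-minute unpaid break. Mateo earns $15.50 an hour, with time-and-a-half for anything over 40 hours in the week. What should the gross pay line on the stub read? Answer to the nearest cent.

Wed: 06:55–16:30 = 9 h 35 min; less 30 min break → 9 h 5 min
Thu: 06:37–14:17 = 7 h 40 min; less 30 min break → 7 h 10 min
Fri: 06:25–14:55 = 8 h 30 min; less 30 min break → 8 h 0 min
Sat: 10:39–20:34 = 9 h 55 min; less 30 min break → 9 h 25 min
Sun: 09:41–21:35 = 11 h 54 min; less 30 min break → 11 h 24 min
Total worked: 45 h 4 min = 2704 min.
Regular 40 h 0 min = 2400 min at $15.50/h; overtime 5 h 4 min = 304 min at $23.25/h.
Pay = (2400 × $15.50 + 304 × $23.25) ÷ 60 = $737.80.

$737.80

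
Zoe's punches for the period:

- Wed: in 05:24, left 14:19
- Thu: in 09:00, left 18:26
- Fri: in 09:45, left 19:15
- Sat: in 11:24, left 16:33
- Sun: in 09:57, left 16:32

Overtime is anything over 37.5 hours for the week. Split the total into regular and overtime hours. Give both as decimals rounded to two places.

Regular 37.50 hours, overtime 2.08 hours

Wed: 05:24–14:19 = 8 h 55 min
Thu: 09:00–18:26 = 9 h 26 min
Fri: 09:45–19:15 = 9 h 30 min
Sat: 11:24–16:33 = 5 h 9 min
Sun: 09:57–16:32 = 6 h 35 min
Total worked: 39 h 35 min = 39.58 h.
Threshold 37.5 h → overtime 2 h 5 min, regular 37 h 30 min.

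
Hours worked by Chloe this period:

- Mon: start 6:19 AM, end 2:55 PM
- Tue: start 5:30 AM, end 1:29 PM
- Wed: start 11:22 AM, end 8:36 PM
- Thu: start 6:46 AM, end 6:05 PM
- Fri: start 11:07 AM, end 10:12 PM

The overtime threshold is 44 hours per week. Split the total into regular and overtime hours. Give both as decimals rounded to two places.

Mon: 6:19 AM–2:55 PM = 8 h 36 min
Tue: 5:30 AM–1:29 PM = 7 h 59 min
Wed: 11:22 AM–8:36 PM = 9 h 14 min
Thu: 6:46 AM–6:05 PM = 11 h 19 min
Fri: 11:07 AM–10:12 PM = 11 h 5 min
Total worked: 48 h 13 min = 48.22 h.
Threshold 44 h → overtime 4 h 13 min, regular 44 h 0 min.

Regular 44.00 hours, overtime 4.22 hours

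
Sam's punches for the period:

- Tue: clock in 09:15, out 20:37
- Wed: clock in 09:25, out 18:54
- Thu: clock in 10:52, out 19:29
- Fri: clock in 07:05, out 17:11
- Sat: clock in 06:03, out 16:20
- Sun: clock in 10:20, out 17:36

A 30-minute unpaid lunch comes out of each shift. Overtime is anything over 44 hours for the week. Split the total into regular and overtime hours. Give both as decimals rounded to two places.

Tue: 09:15–20:37 = 11 h 22 min; less 30 min break → 10 h 52 min
Wed: 09:25–18:54 = 9 h 29 min; less 30 min break → 8 h 59 min
Thu: 10:52–19:29 = 8 h 37 min; less 30 min break → 8 h 7 min
Fri: 07:05–17:11 = 10 h 6 min; less 30 min break → 9 h 36 min
Sat: 06:03–16:20 = 10 h 17 min; less 30 min break → 9 h 47 min
Sun: 10:20–17:36 = 7 h 16 min; less 30 min break → 6 h 46 min
Total worked: 54 h 7 min = 54.12 h.
Threshold 44 h → overtime 10 h 7 min, regular 44 h 0 min.

Regular 44.00 hours, overtime 10.12 hours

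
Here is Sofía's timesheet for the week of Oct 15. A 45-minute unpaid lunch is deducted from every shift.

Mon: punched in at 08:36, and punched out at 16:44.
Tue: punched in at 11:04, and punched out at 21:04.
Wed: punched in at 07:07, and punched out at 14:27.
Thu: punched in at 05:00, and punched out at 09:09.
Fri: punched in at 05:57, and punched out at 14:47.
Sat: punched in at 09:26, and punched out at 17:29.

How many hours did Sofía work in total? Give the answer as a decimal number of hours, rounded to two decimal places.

Mon: 08:36–16:44 = 8 h 8 min; less 45 min break → 7 h 23 min
Tue: 11:04–21:04 = 10 h 0 min; less 45 min break → 9 h 15 min
Wed: 07:07–14:27 = 7 h 20 min; less 45 min break → 6 h 35 min
Thu: 05:00–09:09 = 4 h 9 min; less 45 min break → 3 h 24 min
Fri: 05:57–14:47 = 8 h 50 min; less 45 min break → 8 h 5 min
Sat: 09:26–17:29 = 8 h 3 min; less 45 min break → 7 h 18 min
Total: 7 h 23 min + 9 h 15 min + 6 h 35 min + 3 h 24 min + 8 h 5 min + 7 h 18 min = 42 h 0 min.

42.00 hours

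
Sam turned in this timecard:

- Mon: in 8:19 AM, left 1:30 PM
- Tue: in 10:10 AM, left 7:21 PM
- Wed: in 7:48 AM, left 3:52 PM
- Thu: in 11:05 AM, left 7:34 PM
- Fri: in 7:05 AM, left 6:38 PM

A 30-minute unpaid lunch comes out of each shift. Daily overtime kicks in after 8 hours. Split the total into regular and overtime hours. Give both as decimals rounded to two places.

Regular 36.23 hours, overtime 3.73 hours

Mon: 8:19 AM–1:30 PM = 5 h 11 min; less 30 min break → 4 h 41 min
Tue: 10:10 AM–7:21 PM = 9 h 11 min; less 30 min break → 8 h 41 min
Wed: 7:48 AM–3:52 PM = 8 h 4 min; less 30 min break → 7 h 34 min
Thu: 11:05 AM–7:34 PM = 8 h 29 min; less 30 min break → 7 h 59 min
Fri: 7:05 AM–6:38 PM = 11 h 33 min; less 30 min break → 11 h 3 min
Mon reg 4 h 41 min / OT 0 h 0 min; Tue reg 8 h 0 min / OT 0 h 41 min; Wed reg 7 h 34 min / OT 0 h 0 min; Thu reg 7 h 59 min / OT 0 h 0 min; Fri reg 8 h 0 min / OT 3 h 3 min.
Totals: regular 36 h 14 min, overtime 3 h 44 min.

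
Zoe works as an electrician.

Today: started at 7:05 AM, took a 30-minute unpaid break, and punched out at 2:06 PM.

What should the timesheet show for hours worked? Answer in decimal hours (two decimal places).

6.52 hours

Today: 7:05 AM–2:06 PM = 7 h 1 min; less 30 min break → 6 h 31 min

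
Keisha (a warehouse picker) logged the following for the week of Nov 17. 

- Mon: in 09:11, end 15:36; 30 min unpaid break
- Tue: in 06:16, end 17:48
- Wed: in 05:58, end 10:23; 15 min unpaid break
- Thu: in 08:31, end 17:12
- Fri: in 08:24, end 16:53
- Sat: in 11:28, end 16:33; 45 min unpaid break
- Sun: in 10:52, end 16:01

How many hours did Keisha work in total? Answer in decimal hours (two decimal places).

48.27 hours

Mon: 09:11–15:36 = 6 h 25 min; less 30 min break → 5 h 55 min
Tue: 06:16–17:48 = 11 h 32 min
Wed: 05:58–10:23 = 4 h 25 min; less 15 min break → 4 h 10 min
Thu: 08:31–17:12 = 8 h 41 min
Fri: 08:24–16:53 = 8 h 29 min
Sat: 11:28–16:33 = 5 h 5 min; less 45 min break → 4 h 20 min
Sun: 10:52–16:01 = 5 h 9 min
Total: 5 h 55 min + 11 h 32 min + 4 h 10 min + 8 h 41 min + 8 h 29 min + 4 h 20 min + 5 h 9 min = 48 h 16 min.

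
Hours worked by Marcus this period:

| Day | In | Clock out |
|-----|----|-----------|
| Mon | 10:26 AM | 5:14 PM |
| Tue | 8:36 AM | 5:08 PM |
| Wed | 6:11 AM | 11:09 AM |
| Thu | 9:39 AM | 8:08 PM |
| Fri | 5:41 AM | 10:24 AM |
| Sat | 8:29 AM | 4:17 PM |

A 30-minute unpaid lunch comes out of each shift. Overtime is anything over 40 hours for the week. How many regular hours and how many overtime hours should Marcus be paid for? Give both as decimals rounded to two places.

Mon: 10:26 AM–5:14 PM = 6 h 48 min; less 30 min break → 6 h 18 min
Tue: 8:36 AM–5:08 PM = 8 h 32 min; less 30 min break → 8 h 2 min
Wed: 6:11 AM–11:09 AM = 4 h 58 min; less 30 min break → 4 h 28 min
Thu: 9:39 AM–8:08 PM = 10 h 29 min; less 30 min break → 9 h 59 min
Fri: 5:41 AM–10:24 AM = 4 h 43 min; less 30 min break → 4 h 13 min
Sat: 8:29 AM–4:17 PM = 7 h 48 min; less 30 min break → 7 h 18 min
Total worked: 40 h 18 min = 40.30 h.
Threshold 40 h → overtime 0 h 18 min, regular 40 h 0 min.

Regular 40.00 hours, overtime 0.30 hours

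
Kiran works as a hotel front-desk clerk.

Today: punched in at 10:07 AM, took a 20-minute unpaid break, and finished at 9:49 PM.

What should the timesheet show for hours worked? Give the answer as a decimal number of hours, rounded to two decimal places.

11.37 hours

Today: 10:07 AM–9:49 PM = 11 h 42 min; less 20 min break → 11 h 22 min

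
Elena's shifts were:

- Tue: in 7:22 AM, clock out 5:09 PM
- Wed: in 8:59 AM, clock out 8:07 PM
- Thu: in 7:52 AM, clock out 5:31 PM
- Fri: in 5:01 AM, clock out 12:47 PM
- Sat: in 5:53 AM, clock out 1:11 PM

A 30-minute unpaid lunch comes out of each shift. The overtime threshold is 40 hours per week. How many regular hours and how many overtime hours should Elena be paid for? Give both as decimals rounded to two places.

Tue: 7:22 AM–5:09 PM = 9 h 47 min; less 30 min break → 9 h 17 min
Wed: 8:59 AM–8:07 PM = 11 h 8 min; less 30 min break → 10 h 38 min
Thu: 7:52 AM–5:31 PM = 9 h 39 min; less 30 min break → 9 h 9 min
Fri: 5:01 AM–12:47 PM = 7 h 46 min; less 30 min break → 7 h 16 min
Sat: 5:53 AM–1:11 PM = 7 h 18 min; less 30 min break → 6 h 48 min
Total worked: 43 h 8 min = 43.13 h.
Threshold 40 h → overtime 3 h 8 min, regular 40 h 0 min.

Regular 40.00 hours, overtime 3.13 hours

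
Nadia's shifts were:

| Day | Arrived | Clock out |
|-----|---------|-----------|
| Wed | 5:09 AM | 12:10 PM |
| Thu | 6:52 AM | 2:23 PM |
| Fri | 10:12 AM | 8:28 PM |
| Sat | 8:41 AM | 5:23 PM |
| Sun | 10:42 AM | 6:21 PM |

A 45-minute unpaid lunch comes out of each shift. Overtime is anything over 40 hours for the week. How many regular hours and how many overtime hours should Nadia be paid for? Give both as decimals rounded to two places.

Wed: 5:09 AM–12:10 PM = 7 h 1 min; less 45 min break → 6 h 16 min
Thu: 6:52 AM–2:23 PM = 7 h 31 min; less 45 min break → 6 h 46 min
Fri: 10:12 AM–8:28 PM = 10 h 16 min; less 45 min break → 9 h 31 min
Sat: 8:41 AM–5:23 PM = 8 h 42 min; less 45 min break → 7 h 57 min
Sun: 10:42 AM–6:21 PM = 7 h 39 min; less 45 min break → 6 h 54 min
Total worked: 37 h 24 min = 37.40 h.
Threshold 40 h → overtime 0 h 0 min, regular 37 h 24 min.

Regular 37.40 hours, overtime 0.00 hours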